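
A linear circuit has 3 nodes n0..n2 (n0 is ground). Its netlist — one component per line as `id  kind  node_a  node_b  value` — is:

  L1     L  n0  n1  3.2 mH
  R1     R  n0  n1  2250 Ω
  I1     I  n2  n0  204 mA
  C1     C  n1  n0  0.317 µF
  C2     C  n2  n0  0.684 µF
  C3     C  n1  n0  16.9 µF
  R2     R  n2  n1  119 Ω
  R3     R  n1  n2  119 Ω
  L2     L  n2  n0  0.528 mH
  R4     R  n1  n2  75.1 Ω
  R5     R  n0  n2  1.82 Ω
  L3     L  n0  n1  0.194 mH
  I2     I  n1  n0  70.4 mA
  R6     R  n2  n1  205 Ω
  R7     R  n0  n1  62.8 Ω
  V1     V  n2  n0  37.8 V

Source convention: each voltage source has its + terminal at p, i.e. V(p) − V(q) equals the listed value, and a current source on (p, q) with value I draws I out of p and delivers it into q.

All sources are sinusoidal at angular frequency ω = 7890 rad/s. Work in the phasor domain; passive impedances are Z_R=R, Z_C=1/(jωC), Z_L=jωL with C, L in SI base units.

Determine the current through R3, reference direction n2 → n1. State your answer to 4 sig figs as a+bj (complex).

0.3159-0.01874j A

Apply KCL at each of the 2 non-ground nodes and solve the resulting linear system.
Node n1: branches {L1, R1, C1, C3, R2, R3, R4, L3, I2, R6, R7} → V_1 = 0.2056+2.230j
Node n2: branches {I1, C2, R2, R3, L2, R4, R5, R6, V1} → V_2 = 37.80+0.000j
Source currents: i(V1)=-22.29+8.948j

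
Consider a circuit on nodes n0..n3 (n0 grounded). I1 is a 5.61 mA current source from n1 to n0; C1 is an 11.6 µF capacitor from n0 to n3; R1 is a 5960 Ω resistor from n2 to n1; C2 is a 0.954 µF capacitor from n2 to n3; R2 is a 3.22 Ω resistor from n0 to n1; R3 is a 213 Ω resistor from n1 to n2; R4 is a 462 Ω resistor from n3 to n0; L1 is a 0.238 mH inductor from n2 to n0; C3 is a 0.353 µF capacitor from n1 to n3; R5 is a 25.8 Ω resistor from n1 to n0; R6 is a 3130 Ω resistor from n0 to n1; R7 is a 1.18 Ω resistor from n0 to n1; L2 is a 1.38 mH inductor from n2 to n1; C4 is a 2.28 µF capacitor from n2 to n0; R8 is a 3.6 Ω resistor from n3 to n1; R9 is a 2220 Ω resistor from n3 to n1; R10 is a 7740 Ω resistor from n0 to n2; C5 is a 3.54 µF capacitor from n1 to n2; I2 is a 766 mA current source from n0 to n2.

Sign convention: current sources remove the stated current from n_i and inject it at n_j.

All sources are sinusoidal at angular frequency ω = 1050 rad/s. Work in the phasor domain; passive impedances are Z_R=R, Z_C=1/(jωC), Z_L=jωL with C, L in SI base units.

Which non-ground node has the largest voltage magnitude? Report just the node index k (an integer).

2

MNA unknowns: 3 node voltages V₁..V_3
I1: z[1]−=0.00561, z[0]+=0.00561
C1: Y=0.000+0.01218j on G[0,3]
R1: Y=0.0001678+0.000j on G[2,1]
C2: Y=0.000+0.001002j on G[2,3]
R2: Y=0.3106+0.000j on G[0,1]
R3: Y=0.004695+0.000j on G[1,2]
R4: Y=0.002165+0.000j on G[3,0]
L1: Y=0.000-4.002j on G[2,0]
C3: Y=0.000+0.0003706j on G[1,3]
R5: Y=0.03876+0.000j on G[1,0]
R6: Y=0.0003195+0.000j on G[0,1]
R7: Y=0.8475+0.000j on G[0,1]
L2: Y=0.000-0.6901j on G[2,1]
C4: Y=0.000+0.002394j on G[2,0]
R8: Y=0.2778+0.000j on G[3,1]
R9: Y=0.0004505+0.000j on G[3,1]
R10: Y=0.0001292+0.000j on G[0,2]
C5: Y=0.000+0.003717j on G[1,2]
I2: z[0]−=0.766, z[2]+=0.766
solve → V1=0.07189+0.03481j, V2=0.01066+0.1687j, V3=0.07220+0.03119j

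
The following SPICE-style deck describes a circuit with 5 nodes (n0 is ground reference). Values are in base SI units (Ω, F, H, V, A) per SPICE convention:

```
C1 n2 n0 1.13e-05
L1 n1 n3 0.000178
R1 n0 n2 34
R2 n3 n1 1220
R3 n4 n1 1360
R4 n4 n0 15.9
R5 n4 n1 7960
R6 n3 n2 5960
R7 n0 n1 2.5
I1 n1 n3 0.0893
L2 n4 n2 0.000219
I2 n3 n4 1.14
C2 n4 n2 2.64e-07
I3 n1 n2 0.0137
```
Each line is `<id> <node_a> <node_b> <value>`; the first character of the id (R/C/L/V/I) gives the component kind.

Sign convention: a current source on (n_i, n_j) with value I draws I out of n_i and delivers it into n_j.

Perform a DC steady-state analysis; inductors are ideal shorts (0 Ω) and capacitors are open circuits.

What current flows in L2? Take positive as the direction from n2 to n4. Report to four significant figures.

-0.3515 A

MNA unknowns: 4 node voltages V₁..V_4 plus 2 source currents (L1, L2)
C1: Y=0.000 on G[2,0]
L1: row V1−V3=0, i_L1 at 1,3
R1: Y=0.02941 on G[0,2]
R2: Y=0.0008197 on G[3,1]
R3: Y=0.0007353 on G[4,1]
R4: Y=0.06289 on G[4,0]
R5: Y=0.0001256 on G[4,1]
R6: Y=0.0001678 on G[3,2]
R7: Y=0.4000 on G[0,1]
I1: z[1]−=0.0893, z[3]+=0.0893
L2: row V4−V2=0, i_L2 at 4,2
I2: z[3]−=1.14, z[4]+=1.14
C2: Y=0.000 on G[4,2]
I3: z[1]−=0.0137, z[2]+=0.0137
solve → V1=-2.845, V2=12.33, V3=-2.845, V4=12.33
aux → i_L1=1.048, i_L2=0.3515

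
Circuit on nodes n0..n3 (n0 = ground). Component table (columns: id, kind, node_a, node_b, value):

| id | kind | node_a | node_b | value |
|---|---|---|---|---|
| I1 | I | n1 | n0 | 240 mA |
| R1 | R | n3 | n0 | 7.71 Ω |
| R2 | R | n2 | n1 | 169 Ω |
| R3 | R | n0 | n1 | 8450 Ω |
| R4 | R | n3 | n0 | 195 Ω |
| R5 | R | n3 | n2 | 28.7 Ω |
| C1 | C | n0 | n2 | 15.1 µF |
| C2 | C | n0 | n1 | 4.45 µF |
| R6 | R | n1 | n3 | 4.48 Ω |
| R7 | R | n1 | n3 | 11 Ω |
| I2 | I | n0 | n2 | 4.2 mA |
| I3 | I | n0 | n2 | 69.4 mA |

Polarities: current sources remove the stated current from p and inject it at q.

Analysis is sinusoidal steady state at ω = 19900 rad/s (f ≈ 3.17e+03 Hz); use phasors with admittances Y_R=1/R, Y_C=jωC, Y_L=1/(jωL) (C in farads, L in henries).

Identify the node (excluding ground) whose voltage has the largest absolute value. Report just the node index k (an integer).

1

MNA unknowns: 3 node voltages V₁..V_3
I1: z[1]−=0.24, z[0]+=0.24
R1: Y=0.1297+0.000j on G[3,0]
R2: Y=0.005917+0.000j on G[2,1]
R3: Y=0.0001183+0.000j on G[0,1]
R4: Y=0.005128+0.000j on G[3,0]
R5: Y=0.03484+0.000j on G[3,2]
C1: Y=0.000+0.3005j on G[0,2]
C2: Y=0.000+0.08855j on G[0,1]
R6: Y=0.2232+0.000j on G[1,3]
R7: Y=0.09091+0.000j on G[1,3]
I2: z[0]−=0.0042, z[2]+=0.0042
I3: z[0]−=0.0694, z[2]+=0.0694
solve → V1=-1.303+0.9665j, V2=0.1055-0.1078j, V3=-0.8384+0.6198j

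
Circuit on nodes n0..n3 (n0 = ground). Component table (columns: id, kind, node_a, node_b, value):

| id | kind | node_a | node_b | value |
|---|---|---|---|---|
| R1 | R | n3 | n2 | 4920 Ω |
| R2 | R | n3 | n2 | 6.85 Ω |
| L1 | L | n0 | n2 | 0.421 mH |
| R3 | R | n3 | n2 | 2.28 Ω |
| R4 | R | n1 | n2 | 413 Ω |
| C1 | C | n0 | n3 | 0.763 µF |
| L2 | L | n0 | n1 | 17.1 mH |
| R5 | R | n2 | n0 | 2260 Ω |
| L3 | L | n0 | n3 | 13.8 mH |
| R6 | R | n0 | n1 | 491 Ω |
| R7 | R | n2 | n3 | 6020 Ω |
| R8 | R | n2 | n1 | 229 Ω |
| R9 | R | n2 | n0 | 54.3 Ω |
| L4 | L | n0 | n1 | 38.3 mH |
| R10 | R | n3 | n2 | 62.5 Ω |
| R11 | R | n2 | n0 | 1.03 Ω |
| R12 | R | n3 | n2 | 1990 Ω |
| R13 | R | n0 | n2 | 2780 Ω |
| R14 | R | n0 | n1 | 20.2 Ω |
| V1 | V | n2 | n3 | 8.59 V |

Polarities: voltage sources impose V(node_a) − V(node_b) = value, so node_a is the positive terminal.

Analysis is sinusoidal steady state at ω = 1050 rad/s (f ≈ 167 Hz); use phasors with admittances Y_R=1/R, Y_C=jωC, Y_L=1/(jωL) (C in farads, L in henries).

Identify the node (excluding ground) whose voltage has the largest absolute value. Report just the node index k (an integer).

Element admittances at ω=1050 rad/s:
  Y(R1) = 0.0002033+0.000j S between n3,n2
  Y(R2) = 0.1460+0.000j S between n3,n2
  Y(L1) = 0.000-2.262j S between n0,n2
  Y(R3) = 0.4386+0.000j S between n3,n2
  Y(R4) = 0.002421+0.000j S between n1,n2
  Y(C1) = 0.000+0.0008012j S between n0,n3
  Y(L2) = 0.000-0.05569j S between n0,n1
  Y(R5) = 0.0004425+0.000j S between n2,n0
  Y(L3) = 0.000-0.06901j S between n0,n3
  Y(R6) = 0.002037+0.000j S between n0,n1
  Y(R7) = 0.0001661+0.000j S between n2,n3
  Y(R8) = 0.004367+0.000j S between n2,n1
  Y(R9) = 0.01842+0.000j S between n2,n0
  Y(L4) = 0.000-0.02487j S between n0,n1
  Y(R10) = 0.01600+0.000j S between n3,n2
  Y(R11) = 0.9709+0.000j S between n2,n0
  Y(R12) = 0.0005025+0.000j S between n3,n2
  Y(R13) = 0.0003597+0.000j S between n0,n2
  Y(R14) = 0.04950+0.000j S between n0,n1
  V1: constraint V(n2)−V(n3) = 8.59
Assemble and solve the 4×4 MNA system:
  V(n1)=0.01353+0.008112j  V(n2)=0.2125-0.09088j  V(n3)=-8.377-0.09088j
  i(V1)=-5.173+0.5714j

3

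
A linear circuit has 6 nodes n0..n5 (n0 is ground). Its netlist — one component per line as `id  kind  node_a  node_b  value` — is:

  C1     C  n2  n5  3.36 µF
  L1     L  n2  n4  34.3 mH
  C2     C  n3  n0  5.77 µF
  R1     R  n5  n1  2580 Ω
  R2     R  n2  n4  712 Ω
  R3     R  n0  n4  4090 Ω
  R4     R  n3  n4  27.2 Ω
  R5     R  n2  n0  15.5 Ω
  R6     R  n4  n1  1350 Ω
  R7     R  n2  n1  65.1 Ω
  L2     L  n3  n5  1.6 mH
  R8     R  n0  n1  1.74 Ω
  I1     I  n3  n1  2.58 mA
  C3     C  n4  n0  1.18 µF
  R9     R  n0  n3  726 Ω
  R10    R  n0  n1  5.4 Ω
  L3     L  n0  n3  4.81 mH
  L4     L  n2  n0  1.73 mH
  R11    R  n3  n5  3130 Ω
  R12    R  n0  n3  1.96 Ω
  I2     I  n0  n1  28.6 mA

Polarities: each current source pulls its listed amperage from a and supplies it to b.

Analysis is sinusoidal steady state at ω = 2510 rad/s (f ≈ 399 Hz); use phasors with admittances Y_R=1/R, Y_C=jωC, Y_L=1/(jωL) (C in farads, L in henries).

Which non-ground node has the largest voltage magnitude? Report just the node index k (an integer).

1

MNA unknowns: 5 node voltages V₁..V_5
C1: Y=0.000+0.008434j on G[2,5]
L1: Y=0.000-0.01162j on G[2,4]
C2: Y=0.000+0.01448j on G[3,0]
R1: Y=0.0003876+0.000j on G[5,1]
R2: Y=0.001404+0.000j on G[2,4]
R3: Y=0.0002445+0.000j on G[0,4]
R4: Y=0.03676+0.000j on G[3,4]
R5: Y=0.06452+0.000j on G[2,0]
R6: Y=0.0007407+0.000j on G[4,1]
R7: Y=0.01536+0.000j on G[2,1]
L2: Y=0.000-0.2490j on G[3,5]
R8: Y=0.5747+0.000j on G[0,1]
I1: z[3]−=0.00258, z[1]+=0.00258
C3: Y=0.000+0.002962j on G[4,0]
R9: Y=0.001377+0.000j on G[0,3]
R10: Y=0.1852+0.000j on G[0,1]
L3: Y=0.000-0.08283j on G[0,3]
L4: Y=0.000-0.2303j on G[2,0]
R11: Y=0.0003195+0.000j on G[3,5]
R12: Y=0.5102+0.000j on G[0,3]
I2: z[0]−=0.0286, z[1]+=0.0286
solve → V1=0.04017+4.367e-05j, V2=0.0008456+0.002288j, V3=-0.004829-0.0006011j, V4=-0.002768-0.001344j, V5=-0.005029-0.0006293j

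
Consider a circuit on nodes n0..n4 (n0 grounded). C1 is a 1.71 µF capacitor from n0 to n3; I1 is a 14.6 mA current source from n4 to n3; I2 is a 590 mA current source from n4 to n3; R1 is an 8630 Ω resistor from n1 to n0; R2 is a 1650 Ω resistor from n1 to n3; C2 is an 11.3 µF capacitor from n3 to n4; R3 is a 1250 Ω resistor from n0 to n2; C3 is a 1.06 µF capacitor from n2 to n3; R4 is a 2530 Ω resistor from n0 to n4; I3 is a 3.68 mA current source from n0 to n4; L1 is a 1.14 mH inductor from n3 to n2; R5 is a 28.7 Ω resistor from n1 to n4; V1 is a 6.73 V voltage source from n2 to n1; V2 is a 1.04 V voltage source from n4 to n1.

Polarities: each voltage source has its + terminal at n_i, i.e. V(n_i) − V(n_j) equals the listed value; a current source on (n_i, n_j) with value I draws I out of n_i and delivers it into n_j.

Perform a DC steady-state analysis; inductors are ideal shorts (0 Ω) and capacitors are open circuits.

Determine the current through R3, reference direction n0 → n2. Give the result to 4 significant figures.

Element admittances at DC:
  Y(C1) = 0.000 S between n0,n3
  I1: injects 0.0146 A into n3 (from n4)
  I2: injects 0.59 A into n3 (from n4)
  Y(R1) = 0.0001159 S between n1,n0
  Y(R2) = 0.0006061 S between n1,n3
  Y(C2) = 0.000 S between n3,n4
  Y(R3) = 0.0008000 S between n0,n2
  Y(C3) = 0.000 S between n2,n3
  Y(R4) = 0.0003953 S between n0,n4
  I3: injects 0.00368 A into n4 (from n0)
  L1: short n3↔n2 (DC inductor)
  Y(R5) = 0.03484 S between n1,n4
  V1: constraint V(n2)−V(n1) = 6.73
  V2: constraint V(n4)−V(n1) = 1.04
Assemble and solve the 7×7 MNA system:
  V(n1)=-1.613  V(n2)=5.117  V(n3)=5.117  V(n4)=-0.5732
  i(L1)=0.6005  i(V1)=0.5964  i(V2)=-0.6369

-0.004093 A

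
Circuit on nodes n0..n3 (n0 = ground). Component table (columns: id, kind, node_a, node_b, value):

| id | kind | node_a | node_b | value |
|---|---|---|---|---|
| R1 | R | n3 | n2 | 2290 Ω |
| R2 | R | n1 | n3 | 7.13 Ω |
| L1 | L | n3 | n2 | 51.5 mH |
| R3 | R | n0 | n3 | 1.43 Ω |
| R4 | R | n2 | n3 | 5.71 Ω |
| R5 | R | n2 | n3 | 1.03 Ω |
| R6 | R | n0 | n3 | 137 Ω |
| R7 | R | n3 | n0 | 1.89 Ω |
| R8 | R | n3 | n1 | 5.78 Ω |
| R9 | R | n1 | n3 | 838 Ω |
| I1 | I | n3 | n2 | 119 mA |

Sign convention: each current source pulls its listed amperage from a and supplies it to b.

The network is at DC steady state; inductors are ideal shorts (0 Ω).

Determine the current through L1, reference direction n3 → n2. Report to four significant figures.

MNA unknowns: 3 node voltages V₁..V_3 plus 1 source current (L1)
R1: Y=0.0004367 on G[3,2]
R2: Y=0.1403 on G[1,3]
L1: row V3−V2=0, i_L1 at 3,2
R3: Y=0.6993 on G[0,3]
R4: Y=0.1751 on G[2,3]
R5: Y=0.9709 on G[2,3]
R6: Y=0.007299 on G[0,3]
R7: Y=0.5291 on G[3,0]
R8: Y=0.1730 on G[3,1]
R9: Y=0.001193 on G[1,3]
I1: z[3]−=0.119, z[2]+=0.119
solve → V1=0.000, V2=0.000, V3=0.000
aux → i_L1=-0.1190

-0.1190 A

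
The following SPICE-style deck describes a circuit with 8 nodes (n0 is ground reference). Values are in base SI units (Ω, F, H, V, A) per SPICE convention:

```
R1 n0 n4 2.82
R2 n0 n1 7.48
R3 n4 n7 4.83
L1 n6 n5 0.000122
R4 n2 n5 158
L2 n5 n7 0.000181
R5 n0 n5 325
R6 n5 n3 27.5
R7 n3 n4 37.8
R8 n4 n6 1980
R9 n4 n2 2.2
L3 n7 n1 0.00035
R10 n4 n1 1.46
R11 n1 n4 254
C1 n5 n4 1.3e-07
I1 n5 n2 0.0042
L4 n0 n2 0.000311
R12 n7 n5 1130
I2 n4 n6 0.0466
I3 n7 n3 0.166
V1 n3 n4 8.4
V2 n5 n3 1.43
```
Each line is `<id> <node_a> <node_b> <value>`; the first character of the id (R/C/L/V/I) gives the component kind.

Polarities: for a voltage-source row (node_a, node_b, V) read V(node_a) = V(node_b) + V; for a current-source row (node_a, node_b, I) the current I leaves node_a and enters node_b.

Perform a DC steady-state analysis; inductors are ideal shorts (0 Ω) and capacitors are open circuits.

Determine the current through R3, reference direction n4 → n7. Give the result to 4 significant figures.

-2.035 A

Apply KCL at each of the 7 non-ground nodes and solve the resulting linear system.
Node n1: branches {R2, L3, R10, R11} → V_1 = 8.348
Node n2: branches {R4, R9, I1, L4} → V_2 = 0.000
Node n3: branches {R6, R7, I3, V1, V2} → V_3 = 6.918
Node n4: branches {R1, R3, R7, R8, R9, R10, R11, C1, I2, V1} → V_4 = -1.482
Node n5: branches {L1, R4, L2, R5, R6, C1, I1, R12, V2} → V_5 = 8.348
Node n6: branches {L1, R8, I2} → V_6 = 8.348
Node n7: branches {R3, L2, L3, R12, I3} → V_7 = 8.348
Source currents: i(L1)=0.04164, i(L2)=10.09, i(L3)=7.888, i(L4)=0.6164, i(V1)=-10.19, i(V2)=-10.18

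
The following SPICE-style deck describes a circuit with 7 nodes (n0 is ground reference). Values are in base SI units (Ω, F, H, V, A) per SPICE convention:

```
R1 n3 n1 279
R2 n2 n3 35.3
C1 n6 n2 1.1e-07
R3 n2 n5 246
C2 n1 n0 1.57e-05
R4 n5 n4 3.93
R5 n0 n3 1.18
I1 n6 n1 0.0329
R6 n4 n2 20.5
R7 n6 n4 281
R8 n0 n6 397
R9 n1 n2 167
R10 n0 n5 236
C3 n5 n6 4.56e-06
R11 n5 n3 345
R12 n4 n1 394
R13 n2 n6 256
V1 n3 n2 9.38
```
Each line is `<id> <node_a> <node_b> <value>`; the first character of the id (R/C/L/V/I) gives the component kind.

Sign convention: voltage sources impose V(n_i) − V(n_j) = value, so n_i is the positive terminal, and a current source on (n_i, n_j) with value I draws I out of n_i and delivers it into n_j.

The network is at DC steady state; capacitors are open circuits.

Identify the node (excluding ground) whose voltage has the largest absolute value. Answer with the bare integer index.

6

Apply KCL at each of the 6 non-ground nodes and solve the resulting linear system.
Node n1: branches {R1, C2, I1, R9, R12} → V_1 = -3.574
Node n2: branches {R2, C1, R3, R6, R9, R13, V1} → V_2 = -9.311
Node n3: branches {R1, R2, R5, R11, V1} → V_3 = 0.06897
Node n4: branches {R4, R6, R7, R12} → V_4 = -8.145
Node n5: branches {R3, R4, R10, C3, R11} → V_5 = -7.943
Node n6: branches {C1, I1, R7, R8, C3, R13} → V_6 = -9.842
Source currents: i(V1)=-0.3604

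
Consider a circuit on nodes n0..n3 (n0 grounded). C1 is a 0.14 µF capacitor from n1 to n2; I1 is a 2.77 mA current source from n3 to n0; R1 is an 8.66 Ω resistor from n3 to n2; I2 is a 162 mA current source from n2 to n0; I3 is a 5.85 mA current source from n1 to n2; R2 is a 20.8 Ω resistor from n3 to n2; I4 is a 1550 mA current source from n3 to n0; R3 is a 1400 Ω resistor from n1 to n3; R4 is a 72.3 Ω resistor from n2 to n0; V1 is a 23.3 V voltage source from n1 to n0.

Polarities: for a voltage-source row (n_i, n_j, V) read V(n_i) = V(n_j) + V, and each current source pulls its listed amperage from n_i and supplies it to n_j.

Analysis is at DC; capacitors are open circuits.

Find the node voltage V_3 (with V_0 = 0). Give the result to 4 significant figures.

-124.8 V

MNA unknowns: 3 node voltages V₁..V_3 plus 1 source current (V1)
C1: Y=0.000 on G[1,2]
I1: z[3]−=0.00277, z[0]+=0.00277
R1: Y=0.1155 on G[3,2]
I2: z[2]−=0.162, z[0]+=0.162
I3: z[1]−=0.00585, z[2]+=0.00585
R2: Y=0.04808 on G[3,2]
I4: z[3]−=1.55, z[0]+=1.55
R3: Y=0.0007143 on G[1,3]
R4: Y=0.01383 on G[2,0]
V1: row V1−V0=23.3, i_V1 at 1,0
solve → V1=23.30, V2=-115.9, V3=-124.8
aux → i_V1=-0.1116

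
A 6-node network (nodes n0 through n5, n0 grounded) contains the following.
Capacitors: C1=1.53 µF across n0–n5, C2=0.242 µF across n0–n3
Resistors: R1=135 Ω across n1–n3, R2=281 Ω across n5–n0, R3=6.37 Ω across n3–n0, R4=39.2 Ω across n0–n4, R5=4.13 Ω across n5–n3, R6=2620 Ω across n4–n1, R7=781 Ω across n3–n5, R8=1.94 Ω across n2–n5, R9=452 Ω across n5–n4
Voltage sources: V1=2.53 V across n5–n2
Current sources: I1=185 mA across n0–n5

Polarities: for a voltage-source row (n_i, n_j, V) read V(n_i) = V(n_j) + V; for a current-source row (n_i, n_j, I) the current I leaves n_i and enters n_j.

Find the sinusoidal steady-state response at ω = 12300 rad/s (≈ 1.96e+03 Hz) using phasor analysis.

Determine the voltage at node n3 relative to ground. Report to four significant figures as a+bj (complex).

Apply KCL at each of the 5 non-ground nodes and solve the resulting linear system.
Node n1: branches {R1, R6} → V_1 = 1.023-0.2093j
Node n2: branches {R8, V1} → V_2 = -0.7691-0.3468j
Node n3: branches {R1, R3, C2, R5, R7} → V_3 = 1.068-0.2186j
Node n4: branches {R4, R6, R9} → V_4 = 0.1525-0.03014j
Node n5: branches {C1, R2, R5, R7, R8, R9, V1, I1} → V_5 = 1.761-0.3468j
Source currents: i(V1)=-1.304+0.000j

1.068-0.2186j V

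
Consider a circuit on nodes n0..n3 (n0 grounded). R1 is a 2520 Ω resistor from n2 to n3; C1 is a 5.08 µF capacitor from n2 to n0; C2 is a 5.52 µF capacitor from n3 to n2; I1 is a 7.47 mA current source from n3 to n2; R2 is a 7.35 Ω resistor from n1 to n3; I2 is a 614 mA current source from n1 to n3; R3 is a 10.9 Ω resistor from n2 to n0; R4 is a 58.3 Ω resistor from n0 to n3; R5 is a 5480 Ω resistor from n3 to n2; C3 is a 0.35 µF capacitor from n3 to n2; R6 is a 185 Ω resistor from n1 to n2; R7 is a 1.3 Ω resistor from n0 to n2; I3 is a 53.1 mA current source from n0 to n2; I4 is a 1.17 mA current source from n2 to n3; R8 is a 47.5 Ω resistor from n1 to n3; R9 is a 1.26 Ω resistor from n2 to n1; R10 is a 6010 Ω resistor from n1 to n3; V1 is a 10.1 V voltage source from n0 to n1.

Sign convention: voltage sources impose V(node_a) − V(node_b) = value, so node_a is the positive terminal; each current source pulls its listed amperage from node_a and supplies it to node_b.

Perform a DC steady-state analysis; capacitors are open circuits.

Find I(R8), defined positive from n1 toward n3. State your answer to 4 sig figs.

MNA unknowns: 3 node voltages V₁..V_3 plus 1 source current (V1)
R1: Y=0.0003968 on G[2,3]
C1: Y=0.000 on G[2,0]
C2: Y=0.000 on G[3,2]
I1: z[3]−=0.00747, z[2]+=0.00747
R2: Y=0.1361 on G[1,3]
I2: z[1]−=0.614, z[3]+=0.614
R3: Y=0.09174 on G[2,0]
R4: Y=0.01715 on G[0,3]
R5: Y=0.0001825 on G[3,2]
C3: Y=0.000 on G[3,2]
R6: Y=0.005405 on G[1,2]
R7: Y=0.7692 on G[0,2]
I3: z[0]−=0.0531, z[2]+=0.0531
I4: z[2]−=0.00117, z[3]+=0.00117
R8: Y=0.02105 on G[1,3]
R9: Y=0.7937 on G[2,1]
R10: Y=0.0001664 on G[1,3]
V1: row V0−V1=10.1, i_V1 at 0,1
solve → V1=-10.10, V2=-4.826, V3=-5.620
aux → i_V1=-4.305

-0.09431 A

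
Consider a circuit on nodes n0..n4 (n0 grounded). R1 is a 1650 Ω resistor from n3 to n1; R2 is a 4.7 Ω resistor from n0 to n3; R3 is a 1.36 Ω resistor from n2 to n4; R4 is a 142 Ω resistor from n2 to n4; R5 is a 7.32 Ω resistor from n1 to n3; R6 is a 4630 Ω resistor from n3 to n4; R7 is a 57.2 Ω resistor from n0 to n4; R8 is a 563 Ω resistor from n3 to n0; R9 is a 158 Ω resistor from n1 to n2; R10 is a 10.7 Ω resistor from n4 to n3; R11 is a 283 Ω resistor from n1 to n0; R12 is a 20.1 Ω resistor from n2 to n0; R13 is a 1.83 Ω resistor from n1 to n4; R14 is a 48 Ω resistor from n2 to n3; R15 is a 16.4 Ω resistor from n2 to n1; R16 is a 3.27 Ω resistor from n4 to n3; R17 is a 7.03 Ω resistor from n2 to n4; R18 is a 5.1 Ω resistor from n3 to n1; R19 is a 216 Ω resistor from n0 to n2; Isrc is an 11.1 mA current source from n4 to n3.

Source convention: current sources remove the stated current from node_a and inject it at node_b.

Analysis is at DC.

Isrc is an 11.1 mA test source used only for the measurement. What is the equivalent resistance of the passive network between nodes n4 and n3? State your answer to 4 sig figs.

MNA unknowns: 4 node voltages V₁..V_4
R1: Y=0.0006061 on G[3,1]
R2: Y=0.2128 on G[0,3]
R3: Y=0.7353 on G[2,4]
R4: Y=0.007042 on G[2,4]
R5: Y=0.1366 on G[1,3]
R6: Y=0.0002160 on G[3,4]
R7: Y=0.01748 on G[0,4]
R8: Y=0.001776 on G[3,0]
R9: Y=0.006329 on G[1,2]
R10: Y=0.09346 on G[4,3]
R11: Y=0.003534 on G[1,0]
R12: Y=0.04975 on G[2,0]
R13: Y=0.5464 on G[1,4]
R14: Y=0.02083 on G[2,3]
R15: Y=0.06098 on G[2,1]
R16: Y=0.3058 on G[4,3]
R17: Y=0.1422 on G[2,4]
R18: Y=0.1961 on G[3,1]
R19: Y=0.004630 on G[0,2]
Isrc: z[4]−=0.0111, z[3]+=0.0111
solve → V1=-0.006507, V2=-0.01098, V3=0.003896, V4=-0.01234

R_eq = 1.463 Ω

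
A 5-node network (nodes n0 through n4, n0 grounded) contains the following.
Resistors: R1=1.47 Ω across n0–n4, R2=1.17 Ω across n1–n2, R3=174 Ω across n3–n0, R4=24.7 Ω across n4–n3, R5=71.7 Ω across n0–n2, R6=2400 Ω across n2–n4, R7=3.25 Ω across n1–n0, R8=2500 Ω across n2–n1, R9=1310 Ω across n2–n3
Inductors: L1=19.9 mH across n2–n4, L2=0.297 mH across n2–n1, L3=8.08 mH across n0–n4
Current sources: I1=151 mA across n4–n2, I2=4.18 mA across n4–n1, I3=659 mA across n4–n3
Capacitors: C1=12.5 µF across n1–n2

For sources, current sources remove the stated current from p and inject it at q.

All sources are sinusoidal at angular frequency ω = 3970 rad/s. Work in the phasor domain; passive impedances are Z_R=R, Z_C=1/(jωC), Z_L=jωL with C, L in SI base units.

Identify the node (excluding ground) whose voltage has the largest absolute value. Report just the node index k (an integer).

3

Apply KCL at each of the 4 non-ground nodes and solve the resulting linear system.
Node n1: branches {R2, L2, I2, R7, R8, C1} → V_1 = 0.5023+0.03251j
Node n2: branches {L1, I1, R2, R5, R6, L2, R8, C1, R9} → V_2 = 0.5904+0.1265j
Node n3: branches {R3, R4, R9, I3} → V_3 = 13.73-0.02662j
Node n4: branches {R1, L1, I1, R4, R6, I2, L3, I3} → V_4 = -0.3538-0.03328j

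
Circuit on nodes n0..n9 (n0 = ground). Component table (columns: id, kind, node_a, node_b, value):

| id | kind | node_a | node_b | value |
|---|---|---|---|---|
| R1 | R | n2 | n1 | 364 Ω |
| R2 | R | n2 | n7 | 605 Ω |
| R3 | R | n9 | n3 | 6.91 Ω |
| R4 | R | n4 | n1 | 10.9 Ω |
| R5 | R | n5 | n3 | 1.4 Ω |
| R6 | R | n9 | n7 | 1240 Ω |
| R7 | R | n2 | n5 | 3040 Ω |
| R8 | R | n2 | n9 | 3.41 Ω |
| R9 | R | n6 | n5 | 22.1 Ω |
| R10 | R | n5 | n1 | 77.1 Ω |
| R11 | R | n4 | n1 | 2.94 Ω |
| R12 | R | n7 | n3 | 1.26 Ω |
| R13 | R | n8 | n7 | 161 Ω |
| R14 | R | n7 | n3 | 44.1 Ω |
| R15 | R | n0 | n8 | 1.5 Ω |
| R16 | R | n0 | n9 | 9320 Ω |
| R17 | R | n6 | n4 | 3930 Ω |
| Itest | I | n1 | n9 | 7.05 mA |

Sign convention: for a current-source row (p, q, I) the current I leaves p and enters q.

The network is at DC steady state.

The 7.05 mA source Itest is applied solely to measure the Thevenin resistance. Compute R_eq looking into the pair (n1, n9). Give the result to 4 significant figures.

R_eq = 68.25 Ω

Element admittances at DC:
  Y(R1) = 0.002747 S between n2,n1
  Y(R2) = 0.001653 S between n2,n7
  Y(R3) = 0.1447 S between n9,n3
  Y(R4) = 0.09174 S between n4,n1
  Y(R5) = 0.7143 S between n5,n3
  Y(R6) = 0.0008065 S between n9,n7
  Y(R7) = 0.0003289 S between n2,n5
  Y(R8) = 0.2933 S between n2,n9
  Y(R9) = 0.04525 S between n6,n5
  Y(R10) = 0.01297 S between n5,n1
  Y(R11) = 0.3401 S between n4,n1
  Y(R12) = 0.7937 S between n7,n3
  Y(R13) = 0.006211 S between n8,n7
  Y(R14) = 0.02268 S between n7,n3
  Y(R15) = 0.6667 S between n0,n8
  Y(R16) = 0.0001073 S between n0,n9
  Y(R17) = 0.0002545 S between n6,n4
  Itest: injects 0.00705 A into n9 (from n1)
Assemble and solve the 9×9 MNA system:
  V(n1)=-0.4430  V(n2)=0.03346  V(n3)=-0.0007779  V(n4)=-0.4427  V(n5)=-0.008796  V(n6)=-0.01122  V(n7)=-0.0006654  V(n8)=-6.142e-06  V(n9)=0.03816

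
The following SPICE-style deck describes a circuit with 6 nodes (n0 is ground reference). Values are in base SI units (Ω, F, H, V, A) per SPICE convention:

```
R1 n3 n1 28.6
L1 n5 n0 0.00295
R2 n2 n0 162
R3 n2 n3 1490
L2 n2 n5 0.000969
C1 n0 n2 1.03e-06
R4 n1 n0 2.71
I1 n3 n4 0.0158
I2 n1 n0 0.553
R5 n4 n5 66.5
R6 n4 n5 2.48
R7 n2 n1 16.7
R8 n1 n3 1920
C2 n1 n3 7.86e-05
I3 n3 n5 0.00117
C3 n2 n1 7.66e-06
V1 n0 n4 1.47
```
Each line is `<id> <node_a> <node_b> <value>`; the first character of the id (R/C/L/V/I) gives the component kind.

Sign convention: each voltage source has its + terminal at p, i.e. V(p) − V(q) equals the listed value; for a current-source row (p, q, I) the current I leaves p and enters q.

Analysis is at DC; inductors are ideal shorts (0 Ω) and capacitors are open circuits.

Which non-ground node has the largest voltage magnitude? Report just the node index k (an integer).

MNA unknowns: 5 node voltages V₁..V_5 plus 3 source currents (L1, L2, V1)
R1: Y=0.03497 on G[3,1]
L1: row V5−V0=0, i_L1 at 5,0
R2: Y=0.006173 on G[2,0]
R3: Y=0.0006711 on G[2,3]
L2: row V2−V5=0, i_L2 at 2,5
C1: Y=0.000 on G[0,2]
R4: Y=0.3690 on G[1,0]
I1: z[3]−=0.0158, z[4]+=0.0158
I2: z[1]−=0.553, z[0]+=0.553
R5: Y=0.01504 on G[4,5]
R6: Y=0.4032 on G[4,5]
R7: Y=0.05988 on G[2,1]
R8: Y=0.0005208 on G[1,3]
C2: Y=0.000 on G[1,3]
I3: z[3]−=0.00117, z[5]+=0.00117
C3: Y=0.000 on G[2,1]
V1: row V0−V4=1.47, i_V1 at 0,4
solve → V1=-1.326, V2=0.000, V3=-1.771, V4=-1.470, V5=0.000
aux → i_L1=-0.6943, i_L2=-0.08060, i_V1=-0.6306

3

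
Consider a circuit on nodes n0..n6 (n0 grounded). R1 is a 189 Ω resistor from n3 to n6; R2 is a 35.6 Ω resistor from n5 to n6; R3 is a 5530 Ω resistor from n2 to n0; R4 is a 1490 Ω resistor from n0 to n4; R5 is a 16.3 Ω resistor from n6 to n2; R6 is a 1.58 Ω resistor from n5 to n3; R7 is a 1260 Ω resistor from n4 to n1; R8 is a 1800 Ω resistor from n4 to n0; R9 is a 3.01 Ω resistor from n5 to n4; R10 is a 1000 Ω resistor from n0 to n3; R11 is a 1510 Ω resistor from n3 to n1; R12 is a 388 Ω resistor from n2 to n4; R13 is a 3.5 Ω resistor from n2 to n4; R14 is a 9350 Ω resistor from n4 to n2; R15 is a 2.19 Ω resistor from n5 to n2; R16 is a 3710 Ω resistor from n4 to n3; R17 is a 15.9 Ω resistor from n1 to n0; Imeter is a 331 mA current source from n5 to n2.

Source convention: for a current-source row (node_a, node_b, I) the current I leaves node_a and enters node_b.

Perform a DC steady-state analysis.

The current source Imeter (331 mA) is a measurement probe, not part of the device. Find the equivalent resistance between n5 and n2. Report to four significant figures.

R_eq = 1.580 Ω

Apply KCL at each of the 6 non-ground nodes and solve the resulting linear system.
Node n1: branches {R7, R11, R17} → V_1 = -0.0004339
Node n2: branches {R3, R5, R12, R13, R14, R15, Imeter} → V_2 = 0.3700
Node n3: branches {R1, R6, R10, R11, R16} → V_3 = -0.1496
Node n4: branches {R4, R7, R8, R9, R12, R13, R14, R16} → V_4 = 0.08968
Node n5: branches {R2, R6, R9, R15, Imeter} → V_5 = -0.1529
Node n6: branches {R1, R2, R5} → V_6 = 0.1859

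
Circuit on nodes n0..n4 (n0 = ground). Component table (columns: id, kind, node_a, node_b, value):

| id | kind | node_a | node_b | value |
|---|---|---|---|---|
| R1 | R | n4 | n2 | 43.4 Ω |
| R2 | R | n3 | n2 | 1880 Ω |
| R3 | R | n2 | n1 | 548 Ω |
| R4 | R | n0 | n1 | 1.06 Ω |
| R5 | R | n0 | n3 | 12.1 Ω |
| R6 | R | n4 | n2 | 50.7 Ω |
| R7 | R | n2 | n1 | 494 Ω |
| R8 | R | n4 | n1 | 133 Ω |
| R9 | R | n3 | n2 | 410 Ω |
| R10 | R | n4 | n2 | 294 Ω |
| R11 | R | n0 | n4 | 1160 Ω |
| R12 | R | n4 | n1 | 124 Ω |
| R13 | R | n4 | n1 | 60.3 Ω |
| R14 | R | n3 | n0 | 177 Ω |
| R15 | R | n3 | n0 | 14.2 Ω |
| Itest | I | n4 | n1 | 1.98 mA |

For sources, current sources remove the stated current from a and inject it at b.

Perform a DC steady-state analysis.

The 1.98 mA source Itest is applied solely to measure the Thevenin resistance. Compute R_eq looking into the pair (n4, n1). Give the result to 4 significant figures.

R_eq = 25.70 Ω

Element admittances at DC:
  Y(R1) = 0.02304 S between n4,n2
  Y(R2) = 0.0005319 S between n3,n2
  Y(R3) = 0.001825 S between n2,n1
  Y(R4) = 0.9434 S between n0,n1
  Y(R5) = 0.08264 S between n0,n3
  Y(R6) = 0.01972 S between n4,n2
  Y(R7) = 0.002024 S between n2,n1
  Y(R8) = 0.007519 S between n4,n1
  Y(R9) = 0.002439 S between n3,n2
  Y(R10) = 0.003401 S between n4,n2
  Y(R11) = 0.0008621 S between n0,n4
  Y(R12) = 0.008065 S between n4,n1
  Y(R13) = 0.01658 S between n4,n1
  Y(R14) = 0.005650 S between n3,n0
  Y(R15) = 0.07042 S between n3,n0
  Itest: injects 0.00198 A into n1 (from n4)
Assemble and solve the 4×4 MNA system:
  V(n1)=0.0001830  V(n2)=-0.04420  V(n3)=-0.0008122  V(n4)=-0.05069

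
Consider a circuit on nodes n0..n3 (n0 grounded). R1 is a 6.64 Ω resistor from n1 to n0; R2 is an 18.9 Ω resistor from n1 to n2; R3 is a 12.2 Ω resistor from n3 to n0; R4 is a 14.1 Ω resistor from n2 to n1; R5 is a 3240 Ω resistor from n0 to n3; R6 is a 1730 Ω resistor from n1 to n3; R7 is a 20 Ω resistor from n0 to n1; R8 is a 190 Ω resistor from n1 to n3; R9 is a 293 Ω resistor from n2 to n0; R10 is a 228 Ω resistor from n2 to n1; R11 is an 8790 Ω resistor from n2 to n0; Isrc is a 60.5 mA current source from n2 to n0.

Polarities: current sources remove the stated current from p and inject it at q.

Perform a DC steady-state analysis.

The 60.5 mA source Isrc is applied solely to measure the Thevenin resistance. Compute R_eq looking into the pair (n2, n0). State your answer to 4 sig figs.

Apply KCL at each of the 3 non-ground nodes and solve the resulting linear system.
Node n1: branches {R1, R2, R4, R6, R7, R8, R10} → V_1 = -0.2811
Node n2: branches {R2, R4, R9, R10, R11, Isrc} → V_2 = -0.7328
Node n3: branches {R3, R5, R6, R8} → V_3 = -0.01863

R_eq = 12.11 Ω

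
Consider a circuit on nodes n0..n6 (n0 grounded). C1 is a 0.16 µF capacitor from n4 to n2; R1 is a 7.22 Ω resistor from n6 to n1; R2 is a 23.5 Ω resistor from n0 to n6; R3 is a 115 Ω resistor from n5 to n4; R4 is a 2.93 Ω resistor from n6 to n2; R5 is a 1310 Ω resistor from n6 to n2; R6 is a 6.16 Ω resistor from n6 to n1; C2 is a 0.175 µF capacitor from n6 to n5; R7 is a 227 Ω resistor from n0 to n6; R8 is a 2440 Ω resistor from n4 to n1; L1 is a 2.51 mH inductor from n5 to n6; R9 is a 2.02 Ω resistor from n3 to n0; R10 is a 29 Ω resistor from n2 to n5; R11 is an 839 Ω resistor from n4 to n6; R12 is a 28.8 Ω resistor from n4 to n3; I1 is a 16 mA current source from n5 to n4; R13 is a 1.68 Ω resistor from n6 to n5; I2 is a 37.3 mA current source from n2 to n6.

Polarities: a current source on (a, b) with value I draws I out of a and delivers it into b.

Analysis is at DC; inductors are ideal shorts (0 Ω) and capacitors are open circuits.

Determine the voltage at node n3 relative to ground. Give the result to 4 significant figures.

0.02103 V

Apply KCL at each of the 6 non-ground nodes and solve the resulting linear system.
Node n1: branches {R1, R6, R8} → V_1 = -0.2210
Node n2: branches {C1, R4, R5, R10, I2} → V_2 = -0.3208
Node n3: branches {R9, R12} → V_3 = 0.02103
Node n4: branches {C1, R3, R8, R11, R12, I1} → V_4 = 0.3209
Node n5: branches {R3, C2, L1, R10, I1, R13} → V_5 = -0.2217
Node n6: branches {R1, R2, R4, R5, R6, C2, R7, L1, R11, R13, I2} → V_6 = -0.2217
Source currents: i(L1)=-0.01470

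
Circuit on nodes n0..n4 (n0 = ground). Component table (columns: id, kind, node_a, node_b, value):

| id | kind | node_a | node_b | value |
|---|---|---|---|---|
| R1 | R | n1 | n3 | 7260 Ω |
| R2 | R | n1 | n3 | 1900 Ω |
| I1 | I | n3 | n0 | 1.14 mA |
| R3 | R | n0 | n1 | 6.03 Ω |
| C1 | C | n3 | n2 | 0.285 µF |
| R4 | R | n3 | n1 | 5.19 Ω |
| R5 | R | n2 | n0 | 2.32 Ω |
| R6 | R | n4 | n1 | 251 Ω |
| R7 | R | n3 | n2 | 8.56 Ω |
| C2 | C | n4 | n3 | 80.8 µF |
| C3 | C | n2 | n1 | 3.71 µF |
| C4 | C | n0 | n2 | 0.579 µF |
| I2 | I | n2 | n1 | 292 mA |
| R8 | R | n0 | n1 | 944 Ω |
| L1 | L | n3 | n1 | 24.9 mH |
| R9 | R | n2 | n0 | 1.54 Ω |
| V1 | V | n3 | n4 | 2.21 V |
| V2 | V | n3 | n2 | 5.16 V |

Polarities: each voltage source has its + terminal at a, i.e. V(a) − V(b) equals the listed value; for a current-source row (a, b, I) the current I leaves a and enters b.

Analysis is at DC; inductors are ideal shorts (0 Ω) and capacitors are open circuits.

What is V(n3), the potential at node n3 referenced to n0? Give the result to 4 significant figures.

4.469 V

Element admittances at DC:
  Y(R1) = 0.0001377 S between n1,n3
  Y(R2) = 0.0005263 S between n1,n3
  I1: injects 0.00114 A into n0 (from n3)
  Y(R3) = 0.1658 S between n0,n1
  Y(C1) = 0.000 S between n3,n2
  Y(R4) = 0.1927 S between n3,n1
  Y(R5) = 0.4310 S between n2,n0
  Y(R6) = 0.003984 S between n4,n1
  Y(R7) = 0.1168 S between n3,n2
  Y(C2) = 0.000 S between n4,n3
  Y(C3) = 0.000 S between n2,n1
  Y(C4) = 0.000 S between n0,n2
  I2: injects 0.292 A into n1 (from n2)
  Y(R8) = 0.001059 S between n0,n1
  L1: short n3↔n1 (DC inductor)
  Y(R9) = 0.6494 S between n2,n0
  V1: constraint V(n3)−V(n4) = 2.21
  V2: constraint V(n3)−V(n2) = 5.16
Assemble and solve the 7×7 MNA system:
  V(n1)=4.469  V(n2)=-0.6914  V(n3)=4.469  V(n4)=2.259
  i(L1)=0.4626  i(V1)=-0.008805  i(V2)=-1.058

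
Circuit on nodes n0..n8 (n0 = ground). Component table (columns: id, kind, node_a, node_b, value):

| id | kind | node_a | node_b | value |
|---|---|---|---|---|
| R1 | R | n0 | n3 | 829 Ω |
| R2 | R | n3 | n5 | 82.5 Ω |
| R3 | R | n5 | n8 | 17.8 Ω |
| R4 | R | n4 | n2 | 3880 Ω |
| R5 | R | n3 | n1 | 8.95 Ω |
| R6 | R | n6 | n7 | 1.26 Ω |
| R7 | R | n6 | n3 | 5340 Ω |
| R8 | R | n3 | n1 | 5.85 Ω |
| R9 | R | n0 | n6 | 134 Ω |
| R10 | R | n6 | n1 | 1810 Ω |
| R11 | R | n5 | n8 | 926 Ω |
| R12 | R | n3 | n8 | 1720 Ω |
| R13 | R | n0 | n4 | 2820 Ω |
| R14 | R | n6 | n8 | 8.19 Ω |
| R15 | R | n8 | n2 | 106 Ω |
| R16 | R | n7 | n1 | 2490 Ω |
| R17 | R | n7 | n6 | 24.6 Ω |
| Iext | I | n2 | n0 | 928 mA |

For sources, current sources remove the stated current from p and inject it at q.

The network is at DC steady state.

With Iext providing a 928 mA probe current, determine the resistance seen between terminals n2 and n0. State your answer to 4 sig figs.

R_eq = 221.6 Ω

Apply KCL at each of the 8 non-ground nodes and solve the resulting linear system.
Node n1: branches {R5, R8, R10, R16} → V_1 = -99.67
Node n2: branches {R4, R15, Iext} → V_2 = -205.7
Node n3: branches {R1, R2, R5, R7, R8, R12} → V_3 = -99.66
Node n4: branches {R4, R13} → V_4 = -86.56
Node n5: branches {R2, R3, R11} → V_5 = -108.6
Node n6: branches {R6, R7, R9, R10, R14, R17} → V_6 = -104.1
Node n7: branches {R6, R16, R17} → V_7 = -104.1
Node n8: branches {R3, R11, R12, R14, R15} → V_8 = -110.5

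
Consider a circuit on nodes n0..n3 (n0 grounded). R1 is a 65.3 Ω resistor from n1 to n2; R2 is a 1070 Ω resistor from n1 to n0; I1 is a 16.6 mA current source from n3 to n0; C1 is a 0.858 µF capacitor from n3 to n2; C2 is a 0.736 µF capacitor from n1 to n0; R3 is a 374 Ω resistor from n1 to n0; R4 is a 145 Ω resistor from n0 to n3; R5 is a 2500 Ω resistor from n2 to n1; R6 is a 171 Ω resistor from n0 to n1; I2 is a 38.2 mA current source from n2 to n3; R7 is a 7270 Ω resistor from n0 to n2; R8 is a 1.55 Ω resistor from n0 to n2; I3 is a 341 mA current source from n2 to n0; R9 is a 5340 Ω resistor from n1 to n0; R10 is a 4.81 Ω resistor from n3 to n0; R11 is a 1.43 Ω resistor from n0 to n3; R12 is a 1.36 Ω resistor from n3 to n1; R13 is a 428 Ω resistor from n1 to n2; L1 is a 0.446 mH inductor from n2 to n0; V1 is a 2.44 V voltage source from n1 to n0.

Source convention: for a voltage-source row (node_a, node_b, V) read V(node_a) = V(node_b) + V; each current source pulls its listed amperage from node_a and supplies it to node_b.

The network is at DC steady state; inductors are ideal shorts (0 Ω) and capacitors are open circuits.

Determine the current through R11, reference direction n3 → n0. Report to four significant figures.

0.7698 A

Apply KCL at each of the 3 non-ground nodes and solve the resulting linear system.
Node n1: branches {R1, R2, C2, R3, R5, R6, R9, R12, R13, V1} → V_1 = 2.440
Node n2: branches {R1, C1, R5, I2, R7, R8, I3, R13, L1} → V_2 = 0.000
Node n3: branches {I1, C1, R4, I2, R10, R11, R12} → V_3 = 1.101
Source currents: i(L1)=-0.3352, i(V1)=-1.052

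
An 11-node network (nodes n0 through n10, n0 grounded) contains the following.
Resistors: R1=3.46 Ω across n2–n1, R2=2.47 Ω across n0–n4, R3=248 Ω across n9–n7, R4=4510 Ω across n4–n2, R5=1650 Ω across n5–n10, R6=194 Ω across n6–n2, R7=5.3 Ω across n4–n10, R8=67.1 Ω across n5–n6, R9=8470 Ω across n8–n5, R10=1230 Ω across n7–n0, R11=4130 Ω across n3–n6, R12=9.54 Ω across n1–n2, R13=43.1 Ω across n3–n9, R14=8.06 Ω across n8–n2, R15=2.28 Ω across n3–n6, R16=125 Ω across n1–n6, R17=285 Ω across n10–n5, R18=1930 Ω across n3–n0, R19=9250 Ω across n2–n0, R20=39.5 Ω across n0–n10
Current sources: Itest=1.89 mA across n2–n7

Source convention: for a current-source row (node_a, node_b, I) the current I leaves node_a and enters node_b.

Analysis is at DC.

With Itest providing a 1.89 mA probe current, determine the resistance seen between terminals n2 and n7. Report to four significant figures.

R_eq = 317.3 Ω

MNA unknowns: 10 node voltages V₁..V_10
R1: Y=0.2890 on G[2,1]
R2: Y=0.4049 on G[0,4]
R3: Y=0.004032 on G[9,7]
R4: Y=0.0002217 on G[4,2]
R5: Y=0.0006061 on G[5,10]
R6: Y=0.005155 on G[6,2]
R7: Y=0.1887 on G[4,10]
R8: Y=0.01490 on G[5,6]
R9: Y=0.0001181 on G[8,5]
R10: Y=0.0008130 on G[7,0]
R11: Y=0.0002421 on G[3,6]
R12: Y=0.1048 on G[1,2]
R13: Y=0.02320 on G[3,9]
R14: Y=0.1241 on G[8,2]
R15: Y=0.4386 on G[3,6]
R16: Y=0.008000 on G[1,6]
R17: Y=0.003509 on G[10,5]
R18: Y=0.0005181 on G[3,0]
R19: Y=0.0001081 on G[2,0]
R20: Y=0.02532 on G[0,10]
Itest: z[2]−=0.00189, z[7]+=0.00189
solve → V1=-0.2040, V2=-0.2067, V3=-0.06428, V4=-0.0005571, V5=-0.05451, V6=-0.06793, V7=0.3929, V8=-0.2066, V9=0.003413, V10=-0.001510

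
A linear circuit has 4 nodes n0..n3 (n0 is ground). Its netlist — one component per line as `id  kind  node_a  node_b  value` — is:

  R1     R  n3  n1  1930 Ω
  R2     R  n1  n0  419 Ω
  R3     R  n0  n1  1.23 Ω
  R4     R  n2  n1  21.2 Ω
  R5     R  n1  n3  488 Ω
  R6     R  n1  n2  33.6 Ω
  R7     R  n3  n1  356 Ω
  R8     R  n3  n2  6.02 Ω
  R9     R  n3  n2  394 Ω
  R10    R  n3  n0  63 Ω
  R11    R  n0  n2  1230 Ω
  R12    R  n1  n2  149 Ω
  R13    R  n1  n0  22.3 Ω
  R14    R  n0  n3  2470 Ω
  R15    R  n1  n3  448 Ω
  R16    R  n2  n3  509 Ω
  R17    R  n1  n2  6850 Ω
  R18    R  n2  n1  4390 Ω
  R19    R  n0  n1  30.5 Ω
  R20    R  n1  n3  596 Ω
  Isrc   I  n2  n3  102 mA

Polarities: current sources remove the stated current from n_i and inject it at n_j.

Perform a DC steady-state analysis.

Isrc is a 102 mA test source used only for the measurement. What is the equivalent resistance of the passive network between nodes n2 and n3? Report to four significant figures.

Element admittances at DC:
  Y(R1) = 0.0005181 S between n3,n1
  Y(R2) = 0.002387 S between n1,n0
  Y(R3) = 0.8130 S between n0,n1
  Y(R4) = 0.04717 S between n2,n1
  Y(R5) = 0.002049 S between n1,n3
  Y(R6) = 0.02976 S between n1,n2
  Y(R7) = 0.002809 S between n3,n1
  Y(R8) = 0.1661 S between n3,n2
  Y(R9) = 0.002538 S between n3,n2
  Y(R10) = 0.01587 S between n3,n0
  Y(R11) = 0.0008130 S between n0,n2
  Y(R12) = 0.006711 S between n1,n2
  Y(R13) = 0.04484 S between n1,n0
  Y(R14) = 0.0004049 S between n0,n3
  Y(R15) = 0.002232 S between n1,n3
  Y(R16) = 0.001965 S between n2,n3
  Y(R17) = 0.0001460 S between n1,n2
  Y(R18) = 0.0002278 S between n2,n1
  Y(R19) = 0.03279 S between n0,n1
  Y(R20) = 0.001678 S between n1,n3
  Isrc: injects 0.102 A into n3 (from n2)
Assemble and solve the 3×3 MNA system:
  V(n1)=-0.007285  V(n2)=-0.1304  V(n3)=0.4062

R_eq = 5.261 Ω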